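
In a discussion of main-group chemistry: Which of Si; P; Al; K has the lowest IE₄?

The fourth ionization energy removes an electron from the +3 ion. For each element: Si³⁺ still has 1 valence electron; P³⁺ still has 2 valence electrons; Al³⁺ is the bare [Ne] core; K³⁺ is already 2 electrons into the core.
Breaking into a closed-shell core is much more expensive than removing a leftover valence electron — K and Al have the largest IE_4 here.
Valence configurations: Si³⁺ [Ne]3s¹, P³⁺ [Ne]3s².
Approximate IE_4 values (kJ/mol): Si 4356, P 4964, Al 11577, K 5877.
Overall IE_4 order: Si < P < K < Al.

Si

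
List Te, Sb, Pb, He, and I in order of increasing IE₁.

Pb, Sb, Te, I, He

He is in period 1, group 18; Sb is in period 5, group 15; Te is in period 5, group 16; I is in period 5, group 17; Pb is in period 6, group 14.
First ionization energy rises across a period (greater Z_eff holds electrons more tightly) and falls down a group (valence electrons are farther from the nucleus).
Neither a single period nor a single group — weigh both effects.
Sb > Pb: both effects reinforce here, so Sb is clearly the higher of the two.
Te > Sb: both are in period 5; the period trend gives Te the larger value.
I > Te: I lies to the right of Te in period 5, so the across-period effect alone puts I higher.
He > I: relative to I, both the across-period and down-group shifts push He's first ionization energy up.
Approximate values (kJ/mol): He 2372, Sb 831, Te 869, I 1008, Pb 716.
So from lowest to highest: Pb < Sb < Te < I < He.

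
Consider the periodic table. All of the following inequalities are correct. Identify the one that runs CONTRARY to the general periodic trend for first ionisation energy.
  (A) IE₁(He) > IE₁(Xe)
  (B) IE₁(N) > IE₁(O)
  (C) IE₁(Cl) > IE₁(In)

The general trend: first ionisation energy increases across a period and decreases down a group.
(A) He (period 1, group 18) vs Xe (period 5, group 18): the stated order agrees with the simple trend.
(B) N (period 2, group 15) vs O (period 2, group 16): the stated order contradicts the simple trend.
(C) Cl (period 3, group 17) vs In (period 5, group 13): the stated order agrees with the simple trend.
The exception is (B): pairing an electron in O's 2p⁴ costs repulsion energy, so O ionizes more easily than half-filled N (2p³).

(B)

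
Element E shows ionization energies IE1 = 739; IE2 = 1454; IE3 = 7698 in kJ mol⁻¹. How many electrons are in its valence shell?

2

Look for the largest jump between consecutive ionization energies: IE3/IE2 ≈ 5.3, far larger than any earlier ratio.
That jump marks the point where a core electron is being removed. So the atom has 2 valence electrons.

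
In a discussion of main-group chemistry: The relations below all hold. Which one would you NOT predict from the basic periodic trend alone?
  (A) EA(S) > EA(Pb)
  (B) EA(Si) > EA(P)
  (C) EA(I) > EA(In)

(B)

The general trend: electron affinity increases across a period and decreases down a group.
(A) S (period 3, group 16) vs Pb (period 6, group 14): the stated order agrees with the simple trend.
(B) Si (period 3, group 14) vs P (period 3, group 15): the stated order contradicts the simple trend.
(C) I (period 5, group 17) vs In (period 5, group 13): the stated order agrees with the simple trend.
The exception is (B): adding an electron to P's half-filled 3p³ is unfavourable, so Si (3p²) has the more exothermic EA.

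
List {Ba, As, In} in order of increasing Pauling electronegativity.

Atoms toward the upper right of the periodic table pull bonding electrons most strongly.
These span different periods and groups, so the two trends combine.
In > Ba: relative to Ba, both the across-period and down-group shifts push In's electronegativity up.
As > In: relative to In, both the across-period and down-group shifts push As's electronegativity up.
Approximate values (Pauling): As 2.18, In 1.78, Ba 0.89.
So from lowest to highest: Ba < In < As.

Ba, In, As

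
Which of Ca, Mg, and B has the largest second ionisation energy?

B

After 1 electron has been removed, what remains? Ca⁺ still has 1 valence electron; Mg⁺ still has 1 valence electron; B⁺ still has 2 valence electrons.
All are still removing valence electrons, so compare the +1 ions as you would atoms: IE_2 generally rises across a period (higher Z_eff) and falls down a group (larger shell), subject to the usual subshell exceptions.
Valence configurations: Ca⁺ [Ar]4s¹, Mg⁺ [Ne]3s¹, B⁺ [He]2s².
Tabulated IE_2 (kJ/mol): Ca 1145, Mg 1451, B 2427.
Overall IE_2 order: Ca < Mg < B.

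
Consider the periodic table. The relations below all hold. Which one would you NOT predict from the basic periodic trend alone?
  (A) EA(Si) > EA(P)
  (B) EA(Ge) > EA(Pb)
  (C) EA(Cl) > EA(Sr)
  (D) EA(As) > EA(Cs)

(A)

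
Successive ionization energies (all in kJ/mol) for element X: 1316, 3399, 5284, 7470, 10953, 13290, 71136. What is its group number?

Group 16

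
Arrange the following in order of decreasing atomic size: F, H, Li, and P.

Li > P > F > H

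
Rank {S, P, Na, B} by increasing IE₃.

P < S < B < Na

The third ionization energy removes an electron from the +2 ion. For each element: S²⁺ still has 4 valence electrons; P²⁺ still has 3 valence electrons; Na²⁺ is already 1 electron into the core; B²⁺ still has 1 valence electron.
Core electrons are held far more tightly than valence electrons, so Na tops the IE_3 order.
Valence configurations: S²⁺ [Ne]3s²3p², P²⁺ [Ne]3s²3p¹, B²⁺ [He]2s¹.
The numbers (kJ/mol): S 3357, P 2914, Na 6910, B 3660.
So the third ionization energies run P < S < B < Na.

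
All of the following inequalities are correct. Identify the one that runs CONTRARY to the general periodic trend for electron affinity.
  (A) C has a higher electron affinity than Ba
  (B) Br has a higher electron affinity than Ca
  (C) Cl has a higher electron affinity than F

(C)

The general trend: electron affinity increases across a period and decreases down a group.
(A) C (period 2, group 14) vs Ba (period 6, group 2): the stated order agrees with the simple trend.
(B) Br (period 4, group 17) vs Ca (period 4, group 2): the stated order agrees with the simple trend.
(C) Cl (period 3, group 17) vs F (period 2, group 17): the stated order contradicts the simple trend.
The exception is (C): F's small 2p subshell makes the incoming electron feel strong e⁻–e⁻ repulsion, so Cl actually releases more energy on gaining an electron.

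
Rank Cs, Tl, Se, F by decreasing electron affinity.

F, Se, Cs, Tl

F is in period 2, group 17; Se is in period 4, group 16; Cs is in period 6, group 1; Tl is in period 6, group 13.
Adding an electron releases more energy for atoms nearer the top right (short of the noble gases).
Here both period and group differ, so the two effects have to be weighed against each other.
Cs > Tl: this pair runs against the simple trend — see the exception note.
Se > Cs: both effects reinforce here, so Se is clearly the higher of the two.
F > Se: both effects reinforce here, so F is clearly the higher of the two.
Note the exception: Cs has a higher electron affinity than Tl, contrary to the simple trend — Tl's ns²np¹ configuration gives only a small electron affinity — the sparsely filled np subshell binds an added electron weakly.
Approximate values (kJ/mol): F 328, Se 195, Cs 46, Tl 19.
So from highest to lowest: F > Se > Cs > Tl.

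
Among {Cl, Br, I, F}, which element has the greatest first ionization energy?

F is in period 2, group 17; Cl is in period 3, group 17; Br is in period 4, group 17; I is in period 5, group 17.
First ionization energy rises across a period (greater Z_eff holds electrons more tightly) and falls down a group (valence electrons are farther from the nucleus).
All are in group 17, so first ionization energy increases up the group.
The greatest first ionization energy among these belongs to F.

F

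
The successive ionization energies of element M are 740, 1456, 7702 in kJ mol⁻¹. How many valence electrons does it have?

2

Look for the largest jump between consecutive ionization energies: IE3/IE2 ≈ 5.3, far larger than any earlier ratio.
That jump marks the point where a core electron is being removed. So the atom has 2 valence electrons.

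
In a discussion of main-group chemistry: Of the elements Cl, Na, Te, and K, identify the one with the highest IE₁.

Cl

Na is in period 3, group 1; Cl is in period 3, group 17; K is in period 4, group 1; Te is in period 5, group 16.
First ionization energy rises across a period (greater Z_eff holds electrons more tightly) and falls down a group (valence electrons are farther from the nucleus).
These span different periods and groups, so the two trends combine.
Na > K: they share group 1; the group trend gives Na the larger value.
Te > Na: period and group pull opposite ways; the across-period shift dominates (869 vs 496 kJ/mol).
Cl > Te: relative to Te, both the across-period and down-group shifts push Cl's first ionization energy up.
Approximate values (kJ/mol): Na 496, Cl 1251, K 419, Te 869.
The highest IE₁ among these belongs to Cl.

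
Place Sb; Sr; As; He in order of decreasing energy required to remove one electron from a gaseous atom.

He > As > Sb > Sr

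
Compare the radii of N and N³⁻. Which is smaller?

Forming N³⁻ adds 3 electrons to N. More electron–electron repulsion in the same shell, with unchanged nuclear charge, lets the cloud expand.
An anion is larger than its parent atom: N³⁻ > N.

N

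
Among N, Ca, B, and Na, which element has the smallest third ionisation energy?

B

Consider each +2 ion: N²⁺ still has 3 valence electrons; Ca²⁺ is the bare [Ar] core; B²⁺ still has 1 valence electron; Na²⁺ is already 1 electron into the core.
Pulling an electron out of a noble-gas core costs far more than removing a remaining valence electron, so Ca and Na sit at the high end of IE_3.
Valence configurations: N²⁺ [He]2s²2p¹, B²⁺ [He]2s¹.
Tabulated IE_3 (kJ/mol): N 4578, Ca 4912, B 3660, Na 6910.
Overall IE_3 order: B < N < Ca < Na.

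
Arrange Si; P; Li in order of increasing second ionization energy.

After 1 electron has been removed, what remains? Si⁺ still has 3 valence electrons; P⁺ still has 4 valence electrons; Li⁺ is the bare [He] core.
Pulling an electron out of a noble-gas core costs far more than removing a remaining valence electron, so Li sits at the high end of IE_2.
Valence configurations: Si⁺ [Ne]3s²3p¹, P⁺ [Ne]3s²3p².
Tabulated IE_2 (kJ/mol): Si 1577, P 1907, Li 7298.
Putting it together, IE_2: Si < P < Li.

Si < P < Li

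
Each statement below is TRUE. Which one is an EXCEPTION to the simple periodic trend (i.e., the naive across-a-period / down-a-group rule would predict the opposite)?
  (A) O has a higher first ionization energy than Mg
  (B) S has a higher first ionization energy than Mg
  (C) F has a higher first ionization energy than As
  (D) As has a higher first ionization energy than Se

(D)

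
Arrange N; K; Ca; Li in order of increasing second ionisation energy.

IE_2 is the cost of taking one more electron from the +1 cation: N⁺ still has 4 valence electrons; K⁺ is the bare [Ar] core; Ca⁺ still has 1 valence electron; Li⁺ is the bare [He] core.
Pulling an electron out of a noble-gas core costs far more than removing a remaining valence electron, so K and Li sit at the high end of IE_2.
Valence configurations: N⁺ [He]2s²2p², Ca⁺ [Ar]4s¹.
Tabulated IE_2 (kJ/mol): N 2856, K 3052, Ca 1145, Li 7298.
So the second ionization energies run Ca < N < K < Li.

Ca, N, K, Li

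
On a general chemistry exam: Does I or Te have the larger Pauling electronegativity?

Te is in period 5, group 16; I is in period 5, group 17.
EN rises left→right (higher Z_eff, smaller atoms) and falls top→bottom (larger, more shielded atoms).
All lie in period 5, so electronegativity increases left to right.
So I has the larger Pauling electronegativity (I > Te).

I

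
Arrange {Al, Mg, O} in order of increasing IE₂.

Mg < Al < O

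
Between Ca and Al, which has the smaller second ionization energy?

The second ionization energy removes an electron from the +1 ion. For each element: Ca⁺ still has 1 valence electron; Al⁺ still has 2 valence electrons.
All are still removing valence electrons, so compare the +1 ions as you would atoms: IE_2 generally rises across a period (higher Z_eff) and falls down a group (larger shell), subject to the usual subshell exceptions.
Valence configurations: Ca⁺ [Ar]4s¹, Al⁺ [Ne]3s².
Approximate IE_2 values (kJ/mol): Ca 1145, Al 1817.
Overall IE_2 order: Ca < Al.

Ca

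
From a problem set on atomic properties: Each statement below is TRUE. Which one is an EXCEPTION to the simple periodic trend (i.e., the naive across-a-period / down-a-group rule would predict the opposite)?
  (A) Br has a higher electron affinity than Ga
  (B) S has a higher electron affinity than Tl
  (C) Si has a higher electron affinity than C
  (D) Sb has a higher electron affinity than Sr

The general trend: electron affinity increases across a period and decreases down a group.
(A) Br (period 4, group 17) vs Ga (period 4, group 13): the stated order agrees with the simple trend.
(B) S (period 3, group 16) vs Tl (period 6, group 13): the stated order agrees with the simple trend.
(C) Si (period 3, group 14) vs C (period 2, group 14): the stated order contradicts the simple trend.
(D) Sb (period 5, group 15) vs Sr (period 5, group 2): the stated order agrees with the simple trend.
The exception is (C): Si's larger, more diffuse 3p orbitals accept an added electron slightly more readily than C's compact 2p.

(C)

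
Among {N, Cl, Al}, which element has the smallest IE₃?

Al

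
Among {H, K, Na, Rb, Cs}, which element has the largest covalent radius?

Cs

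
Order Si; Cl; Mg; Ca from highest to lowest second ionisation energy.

Cl > Si > Mg > Ca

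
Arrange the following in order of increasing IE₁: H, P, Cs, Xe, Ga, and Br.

H is in period 1, group 1; P is in period 3, group 15; Ga is in period 4, group 13; Br is in period 4, group 17; Xe is in period 5, group 18; Cs is in period 6, group 1.
First ionization energy rises across a period (greater Z_eff holds electrons more tightly) and falls down a group (valence electrons are farther from the nucleus).
Neither a single period nor a single group — weigh both effects.
Ga > Cs: relative to Cs, both the across-period and down-group shifts push Ga's first ionization energy up.
P > Ga: relative to Ga, both the across-period and down-group shifts push P's first ionization energy up.
Br > P: the two effects oppose for this pair; the across-period effect wins (1140 vs 1012 kJ/mol).
Xe > Br: period and group pull opposite ways; the across-period shift dominates (1170 vs 1140 kJ/mol).
H > Xe: the two effects oppose for this pair; the down-group effect wins (1312 vs 1170 kJ/mol).
For reference (kJ/mol): H 1312, P 1012, Ga 579, Br 1140, Xe 1170, Cs 376.
So from lowest to highest: Cs < Ga < P < Br < Xe < H.

Cs < Ga < P < Br < Xe < H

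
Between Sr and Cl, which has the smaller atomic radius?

Across a period the added protons contract the valence shell; down a group each new principal shell makes the atom larger.
Neither a single period nor a single group — weigh both effects.
Sr > Cl: both effects reinforce here, so Sr is clearly the larger of the two.
Approximate values (pm): Cl 99, Sr 185.
So Cl has the smaller atomic radius (Cl < Sr).

Cl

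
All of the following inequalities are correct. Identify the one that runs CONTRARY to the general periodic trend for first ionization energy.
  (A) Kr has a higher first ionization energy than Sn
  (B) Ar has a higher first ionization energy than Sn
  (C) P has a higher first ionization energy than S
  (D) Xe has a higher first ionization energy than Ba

(C)

The general trend: first ionization energy increases across a period and decreases down a group.
(A) Kr (period 4, group 18) vs Sn (period 5, group 14): the stated order agrees with the simple trend.
(B) Ar (period 3, group 18) vs Sn (period 5, group 14): the stated order agrees with the simple trend.
(C) P (period 3, group 15) vs S (period 3, group 16): the stated order contradicts the simple trend.
(D) Xe (period 5, group 18) vs Ba (period 6, group 2): the stated order agrees with the simple trend.
The exception is (C): S (3p⁴) ionizes more easily than half-filled P (3p³) because the paired 3p electron in S is pushed out by e⁻–e⁻ repulsion.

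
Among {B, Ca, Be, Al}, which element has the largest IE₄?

Consider each +3 ion: B³⁺ is the bare [He] core; Ca³⁺ is already 1 electron into the core; Be³⁺ is already 1 electron into the core; Al³⁺ is the bare [Ne] core.
All of these are removing an electron from a noble-gas core or deeper; the smaller core (lower principal quantum number) is held far more tightly, and within a period the higher nuclear charge binds the same core more tightly.
The numbers (kJ/mol): B 25026, Ca 6491, Be 21007, Al 11577.
So the fourth ionization energies run Ca < Al < Be < B.

B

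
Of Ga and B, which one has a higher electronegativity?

B

B is in period 2, group 13; Ga is in period 4, group 13.
Atoms toward the upper right of the periodic table pull bonding electrons most strongly.
All are in group 13, so electronegativity increases up the group.
So B has the higher electronegativity (B > Ga).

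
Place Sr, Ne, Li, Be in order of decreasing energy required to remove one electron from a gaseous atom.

Ne > Be > Sr > Li

Li is in period 2, group 1; Be is in period 2, group 2; Ne is in period 2, group 18; Sr is in period 5, group 2.
Across a period the outer electron is held more tightly (higher IE₁); down a group it sits in a higher shell, more shielded, and comes off more easily.
These span different periods and groups, so the two trends combine.
Sr > Li: the two effects oppose for this pair; the across-period effect wins (550 vs 520 kJ/mol).
Be > Sr: they share group 2; the group trend gives Be the larger value.
Ne > Be: both are in period 2; the period trend gives Ne the larger value.
For reference (kJ/mol): Li 520, Be 900, Ne 2081, Sr 550.
So from highest to lowest: Ne > Be > Sr > Li.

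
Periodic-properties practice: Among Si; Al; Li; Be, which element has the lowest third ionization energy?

Al

Consider each +2 ion: Si²⁺ still has 2 valence electrons; Al²⁺ still has 1 valence electron; Li²⁺ is already 1 electron into the core; Be²⁺ is the bare [He] core.
Breaking into a closed-shell core is much more expensive than removing a leftover valence electron — Li and Be have the largest IE_3 here.
Valence configurations: Si²⁺ [Ne]3s², Al²⁺ [Ne]3s¹.
The numbers (kJ/mol): Si 3232, Al 2745, Li 11815, Be 14849.
Putting it together, IE_3: Al < Si < Li < Be.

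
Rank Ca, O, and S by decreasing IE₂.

Consider each +1 ion: Ca⁺ still has 1 valence electron; O⁺ still has 5 valence electrons; S⁺ still has 5 valence electrons.
All are still removing valence electrons, so compare the +1 ions as you would atoms: IE_2 generally rises across a period (higher Z_eff) and falls down a group (larger shell), subject to the usual subshell exceptions.
Valence configurations: Ca⁺ [Ar]4s¹, O⁺ [He]2s²2p³, S⁺ [Ne]3s²3p³.
Tabulated IE_2 (kJ/mol): Ca 1145, O 3388, S 2252.
So the second ionization energies run Ca < S < O.

O, S, Ca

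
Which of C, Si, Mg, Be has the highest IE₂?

C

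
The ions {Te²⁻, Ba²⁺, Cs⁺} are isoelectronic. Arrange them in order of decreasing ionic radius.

Te²⁻ > Cs⁺ > Ba²⁺

All of these have 54 electrons, so size is governed by nuclear charge alone: the more protons, the stronger the pull on the same electron cloud, and the smaller the ion.
Nuclear charges: Ba²⁺ (Z=56), Cs⁺ (Z=55), Te²⁻ (Z=52).
Largest to smallest: Te²⁻ > Cs⁺ > Ba²⁺.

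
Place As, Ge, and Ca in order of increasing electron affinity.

Ca, As, Ge

Ca is in period 4, group 2; Ge is in period 4, group 14; As is in period 4, group 15.
Atoms with high Z_eff and room in the valence shell (especially the halogens) have the most exothermic electron affinities.
All lie in period 4; the across-period trend (electron affinity increases left to right) applies, with the exception below.
Note the exception: Ge has a higher electron affinity than As, contrary to the simple trend — adding an electron to As's half-filled 4p³ is unfavourable, so Ge (4p²) has the more exothermic EA.
Tabulated electron affinity (kJ/mol): Ca 2, Ge 119, As 78.
So from lowest to highest: Ca < As < Ge.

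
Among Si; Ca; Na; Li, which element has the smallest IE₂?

Consider each +1 ion: Si⁺ still has 3 valence electrons; Ca⁺ still has 1 valence electron; Na⁺ is the bare [Ne] core; Li⁺ is the bare [He] core.
Pulling an electron out of a noble-gas core costs far more than removing a remaining valence electron, so Na and Li sit at the high end of IE_2.
Valence configurations: Si⁺ [Ne]3s²3p¹, Ca⁺ [Ar]4s¹.
Approximate IE_2 values (kJ/mol): Si 1577, Ca 1145, Na 4562, Li 7298.
Overall IE_2 order: Ca < Si < Na < Li.

Ca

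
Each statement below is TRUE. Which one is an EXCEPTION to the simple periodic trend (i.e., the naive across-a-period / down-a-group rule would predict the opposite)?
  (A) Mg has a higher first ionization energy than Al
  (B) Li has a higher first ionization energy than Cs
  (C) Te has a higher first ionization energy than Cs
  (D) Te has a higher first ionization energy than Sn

(A)

The general trend: first ionization energy increases across a period and decreases down a group.
(A) Mg (period 3, group 2) vs Al (period 3, group 13): the stated order contradicts the simple trend.
(B) Li (period 2, group 1) vs Cs (period 6, group 1): the stated order agrees with the simple trend.
(C) Te (period 5, group 16) vs Cs (period 6, group 1): the stated order agrees with the simple trend.
(D) Te (period 5, group 16) vs Sn (period 5, group 14): the stated order agrees with the simple trend.
The exception is (A): Al's single 3p electron is easier to remove than one from Mg's filled 3s².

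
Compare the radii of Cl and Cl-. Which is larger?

Cl-

Forming Cl- adds 1 electron to Cl. More electron–electron repulsion in the same shell, with unchanged nuclear charge, lets the cloud expand.
An anion is larger than its parent atom: Cl- > Cl.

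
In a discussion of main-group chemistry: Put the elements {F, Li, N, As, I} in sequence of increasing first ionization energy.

Li < As < I < N < F

Li is in period 2, group 1; N is in period 2, group 15; F is in period 2, group 17; As is in period 4, group 15; I is in period 5, group 17.
Across a period the outer electron is held more tightly (higher IE₁); down a group it sits in a higher shell, more shielded, and comes off more easily.
Neither a single period nor a single group — weigh both effects.
As > Li: period and group pull opposite ways; the across-period shift dominates (947 vs 520 kJ/mol).
I > As: period and group pull opposite ways; the across-period shift dominates (1008 vs 947 kJ/mol).
N > I: period and group pull opposite ways; the down-group shift dominates (1402 vs 1008 kJ/mol).
F > N: F lies to the right of N in period 2, so the across-period effect alone puts F higher.
Approximate values (kJ/mol): Li 520, N 1402, F 1681, As 947, I 1008.
So from lowest to highest: Li < As < I < N < F.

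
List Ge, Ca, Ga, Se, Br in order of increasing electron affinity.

Adding an electron releases more energy for atoms nearer the top right (short of the noble gases).
All lie in period 4, so electron affinity increases left to right.
So from lowest to highest: Ca < Ga < Ge < Se < Br.

Ca < Ga < Ge < Se < Br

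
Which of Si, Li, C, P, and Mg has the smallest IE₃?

P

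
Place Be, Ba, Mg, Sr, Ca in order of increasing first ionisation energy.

Be is in period 2, group 2; Mg is in period 3, group 2; Ca is in period 4, group 2; Sr is in period 5, group 2; Ba is in period 6, group 2.
Removing the outermost electron gets harder across a period and easier down a group.
All are in group 2, so first ionization energy increases up the group.
So from lowest to highest: Ba < Sr < Ca < Mg < Be.

Ba < Sr < Ca < Mg < Be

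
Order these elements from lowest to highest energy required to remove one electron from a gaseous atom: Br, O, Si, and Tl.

Tl, Si, Br, O

Removing the outermost electron gets harder across a period and easier down a group.
Here both period and group differ, so the two effects have to be weighed against each other.
Si > Tl: both effects reinforce here, so Si is clearly the higher of the two.
Br > Si: the two effects oppose for this pair; the across-period effect wins (1140 vs 786 kJ/mol).
O > Br: the two effects oppose for this pair; the down-group effect wins (1314 vs 1140 kJ/mol).
For reference (kJ/mol): O 1314, Si 786, Br 1140, Tl 589.
So from lowest to highest: Tl < Si < Br < O.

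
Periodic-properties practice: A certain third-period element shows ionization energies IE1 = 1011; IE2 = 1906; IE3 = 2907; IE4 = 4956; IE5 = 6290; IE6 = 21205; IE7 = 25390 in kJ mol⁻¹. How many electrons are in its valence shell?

5

Look for the largest jump between consecutive ionization energies: IE6/IE5 ≈ 3.4, far larger than any earlier ratio.
That jump marks the point where a core electron is being removed. So the atom has 5 valence electrons.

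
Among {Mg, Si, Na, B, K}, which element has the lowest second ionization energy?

Mg

The second ionization energy removes an electron from the +1 ion. For each element: Mg⁺ still has 1 valence electron; Si⁺ still has 3 valence electrons; Na⁺ is the bare [Ne] core; B⁺ still has 2 valence electrons; K⁺ is the bare [Ar] core.
Pulling an electron out of a noble-gas core costs far more than removing a remaining valence electron, so K and Na sit at the high end of IE_2.
Valence configurations: Mg⁺ [Ne]3s¹, Si⁺ [Ne]3s²3p¹, B⁺ [He]2s².
Approximate IE_2 values (kJ/mol): Mg 1451, Si 1577, Na 4562, B 2427, K 3052.
So the second ionization energies run Mg < Si < B < K < Na.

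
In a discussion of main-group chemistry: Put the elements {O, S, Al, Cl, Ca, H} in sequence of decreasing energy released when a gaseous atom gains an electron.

H is in period 1, group 1; O is in period 2, group 16; Al is in period 3, group 13; S is in period 3, group 16; Cl is in period 3, group 17; Ca is in period 4, group 2.
Adding an electron releases more energy for atoms nearer the top right (short of the noble gases).
Here both period and group differ, so the two effects have to be weighed against each other.
Al > Ca: relative to Ca, both the across-period and down-group shifts push Al's electron affinity up.
H > Al: the two effects oppose for this pair; the down-group effect wins (73 vs 42 kJ/mol).
O > H: period and group pull opposite ways; the across-period shift dominates (141 vs 73 kJ/mol).
S > O: this pair runs against the simple trend — see the exception note.
Cl > S: Cl lies to the right of S in period 3, so the across-period effect alone puts Cl higher.
Note the exception: S has a higher electron affinity than O, contrary to the simple trend — the compact 2p subshell of O repels the added electron more than S's larger 3p does.
For reference (kJ/mol): H 73, O 141, Al 42, S 200, Cl 349, Ca 2.
So from highest to lowest: Cl > S > O > H > Al > Ca.

Cl, S, O, H, Al, Ca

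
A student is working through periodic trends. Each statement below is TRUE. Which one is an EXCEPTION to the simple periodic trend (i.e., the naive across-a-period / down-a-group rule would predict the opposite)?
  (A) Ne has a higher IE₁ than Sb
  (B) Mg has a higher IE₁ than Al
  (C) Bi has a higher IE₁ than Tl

(B)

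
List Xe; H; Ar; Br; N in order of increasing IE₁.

Br < Xe < H < N < Ar

H is in period 1, group 1; N is in period 2, group 15; Ar is in period 3, group 18; Br is in period 4, group 17; Xe is in period 5, group 18.
First ionization energy rises across a period (greater Z_eff holds electrons more tightly) and falls down a group (valence electrons are farther from the nucleus).
These span different periods and groups, so the two trends combine.
Xe > Br: the two effects oppose for this pair; the across-period effect wins (1170 vs 1140 kJ/mol).
H > Xe: the two effects oppose for this pair; the down-group effect wins (1312 vs 1170 kJ/mol).
N > H: the two effects oppose for this pair; the across-period effect wins (1402 vs 1312 kJ/mol).
Ar > N: period and group pull opposite ways; the across-period shift dominates (1521 vs 1402 kJ/mol).
Tabulated first ionization energy (kJ/mol): H 1312, N 1402, Ar 1521, Br 1140, Xe 1170.
So from lowest to highest: Br < Xe < H < N < Ar.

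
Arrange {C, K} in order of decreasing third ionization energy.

C > K

Consider each +2 ion: C²⁺ still has 2 valence electrons; K²⁺ is already 1 electron into the core.
Usually core removal costs more than valence removal, but here the competition is close: a tightly held n=2 valence electron can cost more to remove than an n=3 core electron, so the actual values have to decide it.
Approximate IE_3 values (kJ/mol): C 4620, K 4420.
So the third ionization energies run K < C.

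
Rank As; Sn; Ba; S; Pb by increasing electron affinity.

Ba < Pb < As < Sn < S

S is in period 3, group 16; As is in period 4, group 15; Sn is in period 5, group 14; Ba is in period 6, group 2; Pb is in period 6, group 14.
Atoms with high Z_eff and room in the valence shell (especially the halogens) have the most exothermic electron affinities.
Here both period and group differ, so the two effects have to be weighed against each other.
Pb > Ba: Pb lies to the right of Ba in period 6, so the across-period effect alone puts Pb higher.
As > Pb: relative to Pb, both the across-period and down-group shifts push As's electron affinity up.
Sn > As: this pair runs against the simple trend — see the exception note.
S > Sn: relative to Sn, both the across-period and down-group shifts push S's electron affinity up.
Note the exception: Sn has a higher electron affinity than As, contrary to the simple trend — adding an electron to As's half-filled np³ subshell costs electron-pairing energy.
Tabulated electron affinity (kJ/mol): S 200, As 78, Sn 107, Ba 14, Pb 35.
So from lowest to highest: Ba < Pb < As < Sn < S.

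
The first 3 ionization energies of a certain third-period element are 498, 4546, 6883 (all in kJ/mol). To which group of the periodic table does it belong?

Group 1

Look for the largest jump between consecutive ionization energies: IE2/IE1 ≈ 9.1, far larger than any earlier ratio.
That jump marks the point where a core electron is being removed. So the atom has 1 valence electron.
A main-group element with 1 valence electron is in group 1.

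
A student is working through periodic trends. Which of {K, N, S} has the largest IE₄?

N

After 3 electrons have been removed, what remains? K³⁺ is already 2 electrons into the core; N³⁺ still has 2 valence electrons; S³⁺ still has 3 valence electrons.
Usually core removal costs more than valence removal, but here the competition is close: a tightly held n=2 valence electron can cost more to remove than an n=3 core electron, so the actual values have to decide it.
Valence configurations: N³⁺ [He]2s², S³⁺ [Ne]3s²3p¹.
The numbers (kJ/mol): K 5877, N 7475, S 4556.
Overall IE_4 order: S < K < N.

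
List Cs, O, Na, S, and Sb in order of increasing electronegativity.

O is in period 2, group 16; Na is in period 3, group 1; S is in period 3, group 16; Sb is in period 5, group 15; Cs is in period 6, group 1.
Electronegativity increases across a period and decreases down a group, tracking effective nuclear charge and atomic size.
Neither a single period nor a single group — weigh both effects.
Na > Cs: Na sits above Cs in group 1, so the down-group effect alone puts Na higher.
Sb > Na: period and group pull opposite ways; the across-period shift dominates (2.05 vs 0.93).
S > Sb: relative to Sb, both the across-period and down-group shifts push S's electronegativity up.
O > S: they share group 16; the group trend gives O the larger value.
For reference (Pauling): O 3.44, Na 0.93, S 2.58, Sb 2.05, Cs 0.79.
So from lowest to highest: Cs < Na < Sb < S < O.

Cs, Na, Sb, S, O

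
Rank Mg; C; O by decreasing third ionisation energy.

After 2 electrons have been removed, what remains? Mg²⁺ is the bare [Ne] core; C²⁺ still has 2 valence electrons; O²⁺ still has 4 valence electrons.
Pulling an electron out of a noble-gas core costs far more than removing a remaining valence electron, so Mg sits at the high end of IE_3.
Valence configurations: C²⁺ [He]2s², O²⁺ [He]2s²2p².
Approximate IE_3 values (kJ/mol): Mg 7733, C 4620, O 5300.
Overall IE_3 order: C < O < Mg.

Mg > O > C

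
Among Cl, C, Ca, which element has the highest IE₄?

The fourth ionization energy removes an electron from the +3 ion. For each element: Cl³⁺ still has 4 valence electrons; C³⁺ still has 1 valence electron; Ca³⁺ is already 1 electron into the core.
Pulling an electron out of a noble-gas core costs far more than removing a remaining valence electron, so Ca sits at the high end of IE_4.
Valence configurations: Cl³⁺ [Ne]3s²3p², C³⁺ [He]2s¹.
Tabulated IE_4 (kJ/mol): Cl 5159, C 6223, Ca 6491.
Putting it together, IE_4: Cl < C < Ca.

Ca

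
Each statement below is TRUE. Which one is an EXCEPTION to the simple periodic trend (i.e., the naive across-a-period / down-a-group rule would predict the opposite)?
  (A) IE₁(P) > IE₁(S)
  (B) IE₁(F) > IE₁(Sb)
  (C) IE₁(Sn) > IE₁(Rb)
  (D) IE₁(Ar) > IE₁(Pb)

The general trend: first ionization energy increases across a period and decreases down a group.
(A) P (period 3, group 15) vs S (period 3, group 16): the stated order contradicts the simple trend.
(B) F (period 2, group 17) vs Sb (period 5, group 15): the stated order agrees with the simple trend.
(C) Sn (period 5, group 14) vs Rb (period 5, group 1): the stated order agrees with the simple trend.
(D) Ar (period 3, group 18) vs Pb (period 6, group 14): the stated order agrees with the simple trend.
The exception is (A): S (3p⁴) ionizes more easily than half-filled P (3p³) because the paired 3p electron in S is pushed out by e⁻–e⁻ repulsion.

(A)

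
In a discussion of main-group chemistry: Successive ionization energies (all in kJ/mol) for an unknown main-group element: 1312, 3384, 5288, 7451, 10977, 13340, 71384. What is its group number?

Group 16

Look for the largest jump between consecutive ionization energies: IE7/IE6 ≈ 5.4, far larger than any earlier ratio.
That jump marks the point where a core electron is being removed. So the atom has 6 valence electrons.
A main-group element with 6 valence electrons is in group 16.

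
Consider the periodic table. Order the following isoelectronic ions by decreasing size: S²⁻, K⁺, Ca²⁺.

All of these have 18 electrons, so size is governed by nuclear charge alone: the more protons, the stronger the pull on the same electron cloud, and the smaller the ion.
Nuclear charges: Ca²⁺ (Z=20), K⁺ (Z=19), S²⁻ (Z=16).
Largest to smallest: S²⁻ > K⁺ > Ca²⁺.

S²⁻ > K⁺ > Ca²⁺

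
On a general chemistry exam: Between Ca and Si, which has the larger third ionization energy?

IE_3 is the cost of taking one more electron from the +2 cation: Ca²⁺ is the bare [Ar] core; Si²⁺ still has 2 valence electrons.
Breaking into a closed-shell core is much more expensive than removing a leftover valence electron — Ca has the largest IE_3 here.
The numbers (kJ/mol): Ca 4912, Si 3232.
Putting it together, IE_3: Si < Ca.

Ca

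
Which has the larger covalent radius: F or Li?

Li is in period 2, group 1; F is in period 2, group 17.
Across a period the added protons contract the valence shell; down a group each new principal shell makes the atom larger.
All lie in period 2, so atomic radius increases right to left.
So Li has the larger covalent radius (Li > F).

Li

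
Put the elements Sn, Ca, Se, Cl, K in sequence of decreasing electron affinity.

Cl > Se > Sn > K > Ca

Cl is in period 3, group 17; K is in period 4, group 1; Ca is in period 4, group 2; Se is in period 4, group 16; Sn is in period 5, group 14.
Electron affinity generally becomes more exothermic across a period toward the halogens and less exothermic down a group.
These span different periods and groups, so the two trends combine.
K > Ca: this pair runs against the simple trend — see the exception note.
Sn > K: period and group pull opposite ways; the across-period shift dominates (107 vs 48 kJ/mol).
Se > Sn: relative to Sn, both the across-period and down-group shifts push Se's electron affinity up.
Cl > Se: relative to Se, both the across-period and down-group shifts push Cl's electron affinity up.
Note the exception: K has a higher electron affinity than Ca, contrary to the simple trend — adding an electron to Ca (ns²) has to open a new, higher-energy np subshell, which is unfavourable.
For reference (kJ/mol): Cl 349, K 48, Ca 2, Se 195, Sn 107.
So from highest to lowest: Cl > Se > Sn > K > Ca.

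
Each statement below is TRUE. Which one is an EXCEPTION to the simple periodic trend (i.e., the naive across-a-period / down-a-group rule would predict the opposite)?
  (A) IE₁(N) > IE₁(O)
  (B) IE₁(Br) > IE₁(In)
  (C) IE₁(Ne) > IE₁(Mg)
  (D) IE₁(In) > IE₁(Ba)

The general trend: IE₁ increases across a period and decreases down a group.
(A) N (period 2, group 15) vs O (period 2, group 16): the stated order contradicts the simple trend.
(B) Br (period 4, group 17) vs In (period 5, group 13): the stated order agrees with the simple trend.
(C) Ne (period 2, group 18) vs Mg (period 3, group 2): the stated order agrees with the simple trend.
(D) In (period 5, group 13) vs Ba (period 6, group 2): the stated order agrees with the simple trend.
The exception is (A): pairing an electron in O's 2p⁴ costs repulsion energy, so O ionizes more easily than half-filled N (2p³).

(A)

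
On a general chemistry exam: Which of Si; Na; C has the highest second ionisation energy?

Na

After 1 electron has been removed, what remains? Si⁺ still has 3 valence electrons; Na⁺ is the bare [Ne] core; C⁺ still has 3 valence electrons.
Breaking into a closed-shell core is much more expensive than removing a leftover valence electron — Na has the largest IE_2 here.
Valence configurations: Si⁺ [Ne]3s²3p¹, C⁺ [He]2s²2p¹.
Approximate IE_2 values (kJ/mol): Si 1577, Na 4562, C 2353.
Putting it together, IE_2: Si < C < Na.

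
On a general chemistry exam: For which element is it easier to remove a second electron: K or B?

The second ionization energy removes an electron from the +1 ion. For each element: K⁺ is the bare [Ar] core; B⁺ still has 2 valence electrons.
Pulling an electron out of a noble-gas core costs far more than removing a remaining valence electron, so K sits at the high end of IE_2.
Tabulated IE_2 (kJ/mol): K 3052, B 2427.
So the second ionization energies run B < K.

B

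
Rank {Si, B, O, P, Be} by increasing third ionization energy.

After 2 electrons have been removed, what remains? Si²⁺ still has 2 valence electrons; B²⁺ still has 1 valence electron; O²⁺ still has 4 valence electrons; P²⁺ still has 3 valence electrons; Be²⁺ is the bare [He] core.
Breaking into a closed-shell core is much more expensive than removing a leftover valence electron — Be has the largest IE_3 here.
Valence configurations: Si²⁺ [Ne]3s², B²⁺ [He]2s¹, O²⁺ [He]2s²2p², P²⁺ [Ne]3s²3p¹.
P²⁺ loses a lone 3p electron whereas Si²⁺ must break into a filled 3s² pair, so IE_3(Si) > IE_3(P) even though P has the higher nuclear charge.
Approximate IE_3 values (kJ/mol): Si 3232, B 3660, O 5300, P 2914, Be 14849.
Hence IE_3: P < Si < B < O < Be.

P < Si < B < O < Be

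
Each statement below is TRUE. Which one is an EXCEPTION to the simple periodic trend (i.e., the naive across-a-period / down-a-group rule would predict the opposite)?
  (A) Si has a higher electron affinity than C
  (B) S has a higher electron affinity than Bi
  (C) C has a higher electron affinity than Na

(A)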